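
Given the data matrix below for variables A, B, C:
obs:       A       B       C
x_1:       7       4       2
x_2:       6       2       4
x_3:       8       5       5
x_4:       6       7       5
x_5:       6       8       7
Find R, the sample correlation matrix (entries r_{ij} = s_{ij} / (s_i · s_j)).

Step 1 — column means:
  mean(A) = (7 + 6 + 8 + 6 + 6) / 5 = 33/5 = 6.6
  mean(B) = (4 + 2 + 5 + 7 + 8) / 5 = 26/5 = 5.2
  mean(C) = (2 + 4 + 5 + 5 + 7) / 5 = 23/5 = 4.6

Step 2 — sample variances and covariances s[i,j] = (1/(n-1)) · Σ_k (x_{k,i} - mean_i) · (x_{k,j} - mean_j), with n-1 = 4:
  s[A,A] = ((0.4)·(0.4) + (-0.6)·(-0.6) + (1.4)·(1.4) + (-0.6)·(-0.6) + (-0.6)·(-0.6)) / 4 = 3.2/4 = 0.8
  s[A,B] = ((0.4)·(-1.2) + (-0.6)·(-3.2) + (1.4)·(-0.2) + (-0.6)·(1.8) + (-0.6)·(2.8)) / 4 = -1.6/4 = -0.4
  s[A,C] = ((0.4)·(-2.6) + (-0.6)·(-0.6) + (1.4)·(0.4) + (-0.6)·(0.4) + (-0.6)·(2.4)) / 4 = -1.8/4 = -0.45
  s[B,B] = ((-1.2)·(-1.2) + (-3.2)·(-3.2) + (-0.2)·(-0.2) + (1.8)·(1.8) + (2.8)·(2.8)) / 4 = 22.8/4 = 5.7
  s[B,C] = ((-1.2)·(-2.6) + (-3.2)·(-0.6) + (-0.2)·(0.4) + (1.8)·(0.4) + (2.8)·(2.4)) / 4 = 12.4/4 = 3.1
  s[C,C] = ((-2.6)·(-2.6) + (-0.6)·(-0.6) + (0.4)·(0.4) + (0.4)·(0.4) + (2.4)·(2.4)) / 4 = 13.2/4 = 3.3
  Sample standard deviations s_i = √(s[i,i]):
  s(A) = √(0.8) = 0.8944
  s(B) = √(5.7) = 2.3875
  s(C) = √(3.3) = 1.8166

Step 3 — r_{ij} = s_{ij} / (s_i · s_j):
  r[A,A] = 1 (diagonal).
  r[A,B] = -0.4 / (0.8944 · 2.3875) = -0.4 / 2.1354 = -0.1873
  r[A,C] = -0.45 / (0.8944 · 1.8166) = -0.45 / 1.6248 = -0.277
  r[B,B] = 1 (diagonal).
  r[B,C] = 3.1 / (2.3875 · 1.8166) = 3.1 / 4.337 = 0.7148
  r[C,C] = 1 (diagonal).

R is symmetric with unit diagonal. Assembling:

R = [[1, -0.1873, -0.277],
 [-0.1873, 1, 0.7148],
 [-0.277, 0.7148, 1]]


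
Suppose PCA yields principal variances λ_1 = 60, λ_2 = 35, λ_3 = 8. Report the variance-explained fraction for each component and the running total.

Step 1 — total variance = trace(Sigma) = Σ λ_i = 60 + 35 + 8 = 103.

Step 2 — fraction explained by component i = λ_i / Σ λ:
  PC1: 60/103 = 0.5825
  PC2: 35/103 = 0.3398
  PC3: 8/103 = 0.0777

Step 3 — cumulative fraction after k components = (λ_1 + ... + λ_k) / Σ λ:
  k = 1: 60/103 = 0.5825
  k = 2: (60 + 35)/103 = 95/103 = 0.9223
  k = 3: (60 + 35 + 8)/103 = 103/103 = 1

Summary (fraction, with percent):

explained: PC1 0.5825 (58.25%), PC2 0.3398 (33.98%), PC3 0.0777 (7.77%);  cumulative: 0.5825, 0.9223, 1


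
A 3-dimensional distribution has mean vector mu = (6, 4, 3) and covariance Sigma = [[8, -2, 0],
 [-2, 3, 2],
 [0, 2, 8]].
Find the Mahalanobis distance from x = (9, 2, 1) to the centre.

Step 1 — centre the observation: (x - mu) = (3, -2, -2).

Step 2 — invert Sigma (cofactor / det for 3×3, or solve directly):
  Sigma^{-1} = [[0.1562, 0.125, -0.0312],
 [0.125, 0.5, -0.125],
 [-0.0312, -0.125, 0.1562]].

Step 3 — form the quadratic (x - mu)^T · Sigma^{-1} · (x - mu):
  Sigma^{-1} · (x - mu) = (0.2812, -0.375, -0.1562).
  (x - mu)^T · [Sigma^{-1} · (x - mu)] = (3)·(0.2812) + (-2)·(-0.375) + (-2)·(-0.1562) = 1.9062.

Step 4 — take square root: d = √(1.9062) ≈ 1.3807.

d(x, mu) = √(1.9062) ≈ 1.3807


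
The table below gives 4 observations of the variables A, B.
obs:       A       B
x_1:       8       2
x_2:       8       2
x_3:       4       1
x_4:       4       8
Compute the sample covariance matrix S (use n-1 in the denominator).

Step 1 — column means:
  mean(A) = (8 + 8 + 4 + 4) / 4 = 24/4 = 6
  mean(B) = (2 + 2 + 1 + 8) / 4 = 13/4 = 3.25

Step 2 — sample covariance S[i,j] = (1/(n-1)) · Σ_k (x_{k,i} - mean_i) · (x_{k,j} - mean_j), with n-1 = 3.
  S[A,A] = ((2)·(2) + (2)·(2) + (-2)·(-2) + (-2)·(-2)) / 3 = 16/3 = 5.3333
  S[A,B] = ((2)·(-1.25) + (2)·(-1.25) + (-2)·(-2.25) + (-2)·(4.75)) / 3 = -10/3 = -3.3333
  S[B,B] = ((-1.25)·(-1.25) + (-1.25)·(-1.25) + (-2.25)·(-2.25) + (4.75)·(4.75)) / 3 = 30.75/3 = 10.25

S is symmetric (S[j,i] = S[i,j]). Assembling:

S = [[5.3333, -3.3333],
 [-3.3333, 10.25]]


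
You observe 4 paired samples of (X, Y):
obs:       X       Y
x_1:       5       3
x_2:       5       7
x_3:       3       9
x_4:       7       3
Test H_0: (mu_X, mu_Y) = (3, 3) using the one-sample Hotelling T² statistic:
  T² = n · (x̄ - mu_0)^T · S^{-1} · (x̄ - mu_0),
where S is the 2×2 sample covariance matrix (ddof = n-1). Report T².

Step 1 — sample mean vector:
  mean(X) = (5 + 5 + 3 + 7) / 4 = 20/4 = 5
  mean(Y) = (3 + 7 + 9 + 3) / 4 = 22/4 = 5.5
  x̄ = (5, 5.5),  deviation x̄ - mu_0 = (5, 5.5) - (3, 3) = (2, 2.5).

Step 2 — sample covariance matrix, S[i,j] = (1/(n-1)) · Σ_k (x_{k,i} - mean_i) · (x_{k,j} - mean_j), divisor n-1 = 3:
  S[X,X] = ((0)·(0) + (0)·(0) + (-2)·(-2) + (2)·(2)) / 3 = 8/3 = 2.6667
  S[X,Y] = ((0)·(-2.5) + (0)·(1.5) + (-2)·(3.5) + (2)·(-2.5)) / 3 = -12/3 = -4
  S[Y,Y] = ((-2.5)·(-2.5) + (1.5)·(1.5) + (3.5)·(3.5) + (-2.5)·(-2.5)) / 3 = 27/3 = 9
  S = [[2.6667, -4],
 [-4, 9]].

Step 3 — invert S. det(S) = 2.6667·9 - (-4)² = 8.
  S^{-1} = (1/det) · [[d, -b], [-b, a]] = [[1.125, 0.5],
 [0.5, 0.3333]].

Step 4 — quadratic form (x̄ - mu_0)^T · S^{-1} · (x̄ - mu_0):
  S^{-1} · (x̄ - mu_0) = (3.5, 1.8333),
  (x̄ - mu_0)^T · [...] = (2)·(3.5) + (2.5)·(1.8333) = 11.5833.

Step 5 — scale by n: T² = 4 · 11.5833 = 46.3333.

T² ≈ 46.3333


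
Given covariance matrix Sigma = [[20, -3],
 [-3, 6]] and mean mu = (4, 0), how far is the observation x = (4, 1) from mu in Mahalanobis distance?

Step 1 — centre the observation: (x - mu) = (0, 1).

Step 2 — invert Sigma. det(Sigma) = 20·6 - (-3)² = 111.
  Sigma^{-1} = (1/det) · [[d, -b], [-b, a]] = [[0.0541, 0.027],
 [0.027, 0.1802]].

Step 3 — form the quadratic (x - mu)^T · Sigma^{-1} · (x - mu):
  Sigma^{-1} · (x - mu) = (0.027, 0.1802).
  (x - mu)^T · [Sigma^{-1} · (x - mu)] = (0)·(0.027) + (1)·(0.1802) = 0.1802.

Step 4 — take square root: d = √(0.1802) ≈ 0.4245.

d(x, mu) = √(0.1802) ≈ 0.4245


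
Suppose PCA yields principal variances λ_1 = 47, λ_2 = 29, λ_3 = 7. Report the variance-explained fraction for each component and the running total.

Step 1 — total variance = trace(Sigma) = Σ λ_i = 47 + 29 + 7 = 83.

Step 2 — fraction explained by component i = λ_i / Σ λ:
  PC1: 47/83 = 0.5663
  PC2: 29/83 = 0.3494
  PC3: 7/83 = 0.0843

Step 3 — cumulative fraction after k components = (λ_1 + ... + λ_k) / Σ λ:
  k = 1: 47/83 = 0.5663
  k = 2: (47 + 29)/83 = 76/83 = 0.9157
  k = 3: (47 + 29 + 7)/83 = 83/83 = 1

Summary (fraction, with percent):

explained: PC1 0.5663 (56.63%), PC2 0.3494 (34.94%), PC3 0.0843 (8.43%);  cumulative: 0.5663, 0.9157, 1


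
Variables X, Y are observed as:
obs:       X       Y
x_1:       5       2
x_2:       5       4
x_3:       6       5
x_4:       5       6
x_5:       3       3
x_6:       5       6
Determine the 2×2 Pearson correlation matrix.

Step 1 — column means:
  mean(X) = (5 + 5 + 6 + 5 + 3 + 5) / 6 = 29/6 = 4.8333
  mean(Y) = (2 + 4 + 5 + 6 + 3 + 6) / 6 = 26/6 = 4.3333

Step 2 — sample variances and covariances s[i,j] = (1/(n-1)) · Σ_k (x_{k,i} - mean_i) · (x_{k,j} - mean_j), with n-1 = 5:
  s[X,X] = ((0.1667)·(0.1667) + (0.1667)·(0.1667) + (1.1667)·(1.1667) + (0.1667)·(0.1667) + (-1.8333)·(-1.8333) + (0.1667)·(0.1667)) / 5 = 4.8333/5 = 0.9667
  s[X,Y] = ((0.1667)·(-2.3333) + (0.1667)·(-0.3333) + (1.1667)·(0.6667) + (0.1667)·(1.6667) + (-1.8333)·(-1.3333) + (0.1667)·(1.6667)) / 5 = 3.3333/5 = 0.6667
  s[Y,Y] = ((-2.3333)·(-2.3333) + (-0.3333)·(-0.3333) + (0.6667)·(0.6667) + (1.6667)·(1.6667) + (-1.3333)·(-1.3333) + (1.6667)·(1.6667)) / 5 = 13.3333/5 = 2.6667
  Sample standard deviations s_i = √(s[i,i]):
  s(X) = √(0.9667) = 0.9832
  s(Y) = √(2.6667) = 1.633

Step 3 — r_{ij} = s_{ij} / (s_i · s_j):
  r[X,X] = 1 (diagonal).
  r[X,Y] = 0.6667 / (0.9832 · 1.633) = 0.6667 / 1.6055 = 0.4152
  r[Y,Y] = 1 (diagonal).

R is symmetric with unit diagonal. Assembling:

R = [[1, 0.4152],
 [0.4152, 1]]


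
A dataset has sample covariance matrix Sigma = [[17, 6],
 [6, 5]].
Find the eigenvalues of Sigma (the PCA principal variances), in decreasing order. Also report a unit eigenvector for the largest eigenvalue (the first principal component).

Step 1 — characteristic polynomial of 2×2 Sigma:
  det(Sigma - λI) = λ² - trace · λ + det = 0.
  trace = 17 + 5 = 22, det = 17·5 - (6)² = 49.
Step 2 — discriminant:
  Δ = trace² - 4·det = 484 - 196 = 288.
Step 3 — eigenvalues:
  λ = (trace ± √Δ)/2 = (22 ± 16.9706)/2,
  λ_1 = 19.4853,  λ_2 = 2.5147.

Step 4 — unit eigenvector for λ_1: solve (Sigma - λ_1 I)v = 0. First row:
  (17 - 19.4853)·v_x + (6)·v_y = 0, i.e. (-2.4853)·v_x + (6)·v_y = 0,
  so v ∝ (b, λ_1 - a) = (6, 2.4853) = u.
  ||u|| = √((6)² + (2.4853)²) = √(42.1766) ≈ 6.4944,
  v_1 = u/||u|| ≈ (0.9239, 0.3827) (||v_1|| = 1).

λ_1 = 19.4853,  λ_2 = 2.5147;  v_1 ≈ (0.9239, 0.3827)


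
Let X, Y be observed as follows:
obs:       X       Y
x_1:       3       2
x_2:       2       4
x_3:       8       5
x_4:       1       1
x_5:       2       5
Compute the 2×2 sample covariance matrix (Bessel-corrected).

Step 1 — column means:
  mean(X) = (3 + 2 + 8 + 1 + 2) / 5 = 16/5 = 3.2
  mean(Y) = (2 + 4 + 5 + 1 + 5) / 5 = 17/5 = 3.4

Step 2 — sample covariance S[i,j] = (1/(n-1)) · Σ_k (x_{k,i} - mean_i) · (x_{k,j} - mean_j), with n-1 = 4.
  S[X,X] = ((-0.2)·(-0.2) + (-1.2)·(-1.2) + (4.8)·(4.8) + (-2.2)·(-2.2) + (-1.2)·(-1.2)) / 4 = 30.8/4 = 7.7
  S[X,Y] = ((-0.2)·(-1.4) + (-1.2)·(0.6) + (4.8)·(1.6) + (-2.2)·(-2.4) + (-1.2)·(1.6)) / 4 = 10.6/4 = 2.65
  S[Y,Y] = ((-1.4)·(-1.4) + (0.6)·(0.6) + (1.6)·(1.6) + (-2.4)·(-2.4) + (1.6)·(1.6)) / 4 = 13.2/4 = 3.3

S is symmetric (S[j,i] = S[i,j]). Assembling:

S = [[7.7, 2.65],
 [2.65, 3.3]]


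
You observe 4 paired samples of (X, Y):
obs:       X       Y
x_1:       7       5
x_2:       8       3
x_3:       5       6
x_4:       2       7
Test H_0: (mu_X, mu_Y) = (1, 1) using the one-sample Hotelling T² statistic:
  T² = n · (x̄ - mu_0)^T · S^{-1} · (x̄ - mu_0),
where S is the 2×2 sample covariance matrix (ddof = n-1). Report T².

Step 1 — sample mean vector:
  mean(X) = (7 + 8 + 5 + 2) / 4 = 22/4 = 5.5
  mean(Y) = (5 + 3 + 6 + 7) / 4 = 21/4 = 5.25
  x̄ = (5.5, 5.25),  deviation x̄ - mu_0 = (5.5, 5.25) - (1, 1) = (4.5, 4.25).

Step 2 — sample covariance matrix, S[i,j] = (1/(n-1)) · Σ_k (x_{k,i} - mean_i) · (x_{k,j} - mean_j), divisor n-1 = 3:
  S[X,X] = ((1.5)·(1.5) + (2.5)·(2.5) + (-0.5)·(-0.5) + (-3.5)·(-3.5)) / 3 = 21/3 = 7
  S[X,Y] = ((1.5)·(-0.25) + (2.5)·(-2.25) + (-0.5)·(0.75) + (-3.5)·(1.75)) / 3 = -12.5/3 = -4.1667
  S[Y,Y] = ((-0.25)·(-0.25) + (-2.25)·(-2.25) + (0.75)·(0.75) + (1.75)·(1.75)) / 3 = 8.75/3 = 2.9167
  S = [[7, -4.1667],
 [-4.1667, 2.9167]].

Step 3 — invert S. det(S) = 7·2.9167 - (-4.1667)² = 3.0556.
  S^{-1} = (1/det) · [[d, -b], [-b, a]] = [[0.9545, 1.3636],
 [1.3636, 2.2909]].

Step 4 — quadratic form (x̄ - mu_0)^T · S^{-1} · (x̄ - mu_0):
  S^{-1} · (x̄ - mu_0) = (10.0909, 15.8727),
  (x̄ - mu_0)^T · [...] = (4.5)·(10.0909) + (4.25)·(15.8727) = 112.8682.

Step 5 — scale by n: T² = 4 · 112.8682 = 451.4727.

T² ≈ 451.4727


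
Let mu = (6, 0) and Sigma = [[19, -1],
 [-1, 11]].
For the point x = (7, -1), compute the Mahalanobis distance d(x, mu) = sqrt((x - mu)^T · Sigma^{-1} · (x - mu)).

Step 1 — centre the observation: (x - mu) = (1, -1).

Step 2 — invert Sigma. det(Sigma) = 19·11 - (-1)² = 208.
  Sigma^{-1} = (1/det) · [[d, -b], [-b, a]] = [[0.0529, 0.0048],
 [0.0048, 0.0913]].

Step 3 — form the quadratic (x - mu)^T · Sigma^{-1} · (x - mu):
  Sigma^{-1} · (x - mu) = (0.0481, -0.0865).
  (x - mu)^T · [Sigma^{-1} · (x - mu)] = (1)·(0.0481) + (-1)·(-0.0865) = 0.1346.

Step 4 — take square root: d = √(0.1346) ≈ 0.3669.

d(x, mu) = √(0.1346) ≈ 0.3669


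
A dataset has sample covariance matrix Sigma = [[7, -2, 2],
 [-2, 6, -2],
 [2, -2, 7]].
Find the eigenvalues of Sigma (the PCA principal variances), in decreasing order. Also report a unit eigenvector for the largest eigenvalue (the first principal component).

Step 1 — characteristic polynomial p(λ) = det(λI - Sigma) = λ³ - tr·λ² + c_1·λ - det, where tr = trace, c_1 = sum of the principal 2×2 minors, det = det(Sigma):
  tr = 7 + 6 + 7 = 20,
  c_1 = (7·6 - (-2)²) + (7·7 - (2)²) + (6·7 - (-2)²) = 38 + 45 + 38 = 121,
  det = 7·(6·7 - (-2)²) - (-2)·((-2)·7 - (-2)·(2)) + (2)·((-2)·(-2) - 6·(2)) = 7·(38) - (-2)·(-10) + (2)·(-8) = 230.
  So p(λ) = λ³ - 20λ² + 121λ - 230.
Step 2 — look for an integer root (rational root theorem: any rational root is an integer divisor of 230). Testing λ = 5:
  p(5) = 125 - 500 + 605 - 230 = 0  ✓
  Dividing out (λ - 5): p(λ) = (λ - 5)(λ² - 15λ + 46).
Step 3 — remaining eigenvalues from the quadratic λ² - 15λ + 46 = 0:
  Δ = 15² - 4·46 = 225 - 184 = 41,  λ = (15 ± √41)/2 = (15 ± 6.4031)/2 ≈ 10.7016 or 4.2984.
  Sorted: λ_1 = 10.7016,  λ_2 = 5,  λ_3 = 4.2984  (check: sum = 20 = tr ✓).

Step 4 — unit eigenvector for λ_1 ≈ 10.7016: v spans the null space of (Sigma - λ_1 I), whose rows are
  r_1 = (-3.7016, -2, 2),  r_2 = (-2, -4.7016, -2),  r_3 = (2, -2, -3.7016).
  v is orthogonal to every row, so take v ∝ r_1 × r_2 = ((-2)·(-2) - (2)·(-4.7016), (2)·(-2) - (-3.7016)·(-2), (-3.7016)·(-4.7016) - (-2)·(-2)) ≈ (13.4031, -11.4031, 13.4031).
  Let u = (13.4031, -11.4031, 13.4031).
  ||u|| = √((13.4031)² + (-11.4031)² + (13.4031)²) = √(489.3187) ≈ 22.1205,  v_1 = u/||u|| ≈ (0.6059, -0.5155, 0.6059) (||v_1|| = 1).

λ_1 = 10.7016,  λ_2 = 5,  λ_3 = 4.2984;  v_1 ≈ (0.6059, -0.5155, 0.6059)


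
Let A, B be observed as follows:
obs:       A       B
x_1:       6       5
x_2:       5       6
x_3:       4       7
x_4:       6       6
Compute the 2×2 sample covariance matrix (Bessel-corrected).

Step 1 — column means:
  mean(A) = (6 + 5 + 4 + 6) / 4 = 21/4 = 5.25
  mean(B) = (5 + 6 + 7 + 6) / 4 = 24/4 = 6

Step 2 — sample covariance S[i,j] = (1/(n-1)) · Σ_k (x_{k,i} - mean_i) · (x_{k,j} - mean_j), with n-1 = 3.
  S[A,A] = ((0.75)·(0.75) + (-0.25)·(-0.25) + (-1.25)·(-1.25) + (0.75)·(0.75)) / 3 = 2.75/3 = 0.9167
  S[A,B] = ((0.75)·(-1) + (-0.25)·(0) + (-1.25)·(1) + (0.75)·(0)) / 3 = -2/3 = -0.6667
  S[B,B] = ((-1)·(-1) + (0)·(0) + (1)·(1) + (0)·(0)) / 3 = 2/3 = 0.6667

S is symmetric (S[j,i] = S[i,j]). Assembling:

S = [[0.9167, -0.6667],
 [-0.6667, 0.6667]]


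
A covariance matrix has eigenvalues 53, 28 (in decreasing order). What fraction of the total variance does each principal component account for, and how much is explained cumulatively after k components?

Step 1 — total variance = trace(Sigma) = Σ λ_i = 53 + 28 = 81.

Step 2 — fraction explained by component i = λ_i / Σ λ:
  PC1: 53/81 = 0.6543
  PC2: 28/81 = 0.3457

Step 3 — cumulative fraction after k components = (λ_1 + ... + λ_k) / Σ λ:
  k = 1: 53/81 = 0.6543
  k = 2: (53 + 28)/81 = 81/81 = 1

Summary (fraction, with percent):

explained: PC1 0.6543 (65.43%), PC2 0.3457 (34.57%);  cumulative: 0.6543, 1


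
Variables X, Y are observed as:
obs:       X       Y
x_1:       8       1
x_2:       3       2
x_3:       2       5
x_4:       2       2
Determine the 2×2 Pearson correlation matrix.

Step 1 — column means:
  mean(X) = (8 + 3 + 2 + 2) / 4 = 15/4 = 3.75
  mean(Y) = (1 + 2 + 5 + 2) / 4 = 10/4 = 2.5

Step 2 — sample variances and covariances s[i,j] = (1/(n-1)) · Σ_k (x_{k,i} - mean_i) · (x_{k,j} - mean_j), with n-1 = 3:
  s[X,X] = ((4.25)·(4.25) + (-0.75)·(-0.75) + (-1.75)·(-1.75) + (-1.75)·(-1.75)) / 3 = 24.75/3 = 8.25
  s[X,Y] = ((4.25)·(-1.5) + (-0.75)·(-0.5) + (-1.75)·(2.5) + (-1.75)·(-0.5)) / 3 = -9.5/3 = -3.1667
  s[Y,Y] = ((-1.5)·(-1.5) + (-0.5)·(-0.5) + (2.5)·(2.5) + (-0.5)·(-0.5)) / 3 = 9/3 = 3
  Sample standard deviations s_i = √(s[i,i]):
  s(X) = √(8.25) = 2.8723
  s(Y) = √(3) = 1.7321

Step 3 — r_{ij} = s_{ij} / (s_i · s_j):
  r[X,X] = 1 (diagonal).
  r[X,Y] = -3.1667 / (2.8723 · 1.7321) = -3.1667 / 4.9749 = -0.6365
  r[Y,Y] = 1 (diagonal).

R is symmetric with unit diagonal. Assembling:

R = [[1, -0.6365],
 [-0.6365, 1]]


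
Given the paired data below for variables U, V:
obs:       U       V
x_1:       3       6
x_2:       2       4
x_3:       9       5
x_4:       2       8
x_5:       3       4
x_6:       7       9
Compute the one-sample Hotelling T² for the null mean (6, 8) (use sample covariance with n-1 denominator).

Step 1 — sample mean vector:
  mean(U) = (3 + 2 + 9 + 2 + 3 + 7) / 6 = 26/6 = 4.3333
  mean(V) = (6 + 4 + 5 + 8 + 4 + 9) / 6 = 36/6 = 6
  x̄ = (4.3333, 6),  deviation x̄ - mu_0 = (4.3333, 6) - (6, 8) = (-1.6667, -2).

Step 2 — sample covariance matrix, S[i,j] = (1/(n-1)) · Σ_k (x_{k,i} - mean_i) · (x_{k,j} - mean_j), divisor n-1 = 5:
  S[U,U] = ((-1.3333)·(-1.3333) + (-2.3333)·(-2.3333) + (4.6667)·(4.6667) + (-2.3333)·(-2.3333) + (-1.3333)·(-1.3333) + (2.6667)·(2.6667)) / 5 = 43.3333/5 = 8.6667
  S[U,V] = ((-1.3333)·(0) + (-2.3333)·(-2) + (4.6667)·(-1) + (-2.3333)·(2) + (-1.3333)·(-2) + (2.6667)·(3)) / 5 = 6/5 = 1.2
  S[V,V] = ((0)·(0) + (-2)·(-2) + (-1)·(-1) + (2)·(2) + (-2)·(-2) + (3)·(3)) / 5 = 22/5 = 4.4
  S = [[8.6667, 1.2],
 [1.2, 4.4]].

Step 3 — invert S. det(S) = 8.6667·4.4 - (1.2)² = 36.6933.
  S^{-1} = (1/det) · [[d, -b], [-b, a]] = [[0.1199, -0.0327],
 [-0.0327, 0.2362]].

Step 4 — quadratic form (x̄ - mu_0)^T · S^{-1} · (x̄ - mu_0):
  S^{-1} · (x̄ - mu_0) = (-0.1344, -0.4179),
  (x̄ - mu_0)^T · [...] = (-1.6667)·(-0.1344) + (-2)·(-0.4179) = 1.0598.

Step 5 — scale by n: T² = 6 · 1.0598 = 6.359.

T² ≈ 6.359


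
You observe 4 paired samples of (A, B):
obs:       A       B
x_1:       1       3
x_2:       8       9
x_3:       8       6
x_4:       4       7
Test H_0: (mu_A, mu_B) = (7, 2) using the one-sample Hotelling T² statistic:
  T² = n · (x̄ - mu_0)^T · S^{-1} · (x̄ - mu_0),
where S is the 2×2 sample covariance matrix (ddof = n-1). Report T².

Step 1 — sample mean vector:
  mean(A) = (1 + 8 + 8 + 4) / 4 = 21/4 = 5.25
  mean(B) = (3 + 9 + 6 + 7) / 4 = 25/4 = 6.25
  x̄ = (5.25, 6.25),  deviation x̄ - mu_0 = (5.25, 6.25) - (7, 2) = (-1.75, 4.25).

Step 2 — sample covariance matrix, S[i,j] = (1/(n-1)) · Σ_k (x_{k,i} - mean_i) · (x_{k,j} - mean_j), divisor n-1 = 3:
  S[A,A] = ((-4.25)·(-4.25) + (2.75)·(2.75) + (2.75)·(2.75) + (-1.25)·(-1.25)) / 3 = 34.75/3 = 11.5833
  S[A,B] = ((-4.25)·(-3.25) + (2.75)·(2.75) + (2.75)·(-0.25) + (-1.25)·(0.75)) / 3 = 19.75/3 = 6.5833
  S[B,B] = ((-3.25)·(-3.25) + (2.75)·(2.75) + (-0.25)·(-0.25) + (0.75)·(0.75)) / 3 = 18.75/3 = 6.25
  S = [[11.5833, 6.5833],
 [6.5833, 6.25]].

Step 3 — invert S. det(S) = 11.5833·6.25 - (6.5833)² = 29.0556.
  S^{-1} = (1/det) · [[d, -b], [-b, a]] = [[0.2151, -0.2266],
 [-0.2266, 0.3987]].

Step 4 — quadratic form (x̄ - mu_0)^T · S^{-1} · (x̄ - mu_0):
  S^{-1} · (x̄ - mu_0) = (-1.3394, 2.0908),
  (x̄ - mu_0)^T · [...] = (-1.75)·(-1.3394) + (4.25)·(2.0908) = 11.2299.

Step 5 — scale by n: T² = 4 · 11.2299 = 44.9197.

T² ≈ 44.9197


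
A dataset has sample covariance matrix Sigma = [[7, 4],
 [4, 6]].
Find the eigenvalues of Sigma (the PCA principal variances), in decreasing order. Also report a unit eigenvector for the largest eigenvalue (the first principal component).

Step 1 — characteristic polynomial of 2×2 Sigma:
  det(Sigma - λI) = λ² - trace · λ + det = 0.
  trace = 7 + 6 = 13, det = 7·6 - (4)² = 26.
Step 2 — discriminant:
  Δ = trace² - 4·det = 169 - 104 = 65.
Step 3 — eigenvalues:
  λ = (trace ± √Δ)/2 = (13 ± 8.0623)/2,
  λ_1 = 10.5311,  λ_2 = 2.4689.

Step 4 — unit eigenvector for λ_1: solve (Sigma - λ_1 I)v = 0. First row:
  (7 - 10.5311)·v_x + (4)·v_y = 0, i.e. (-3.5311)·v_x + (4)·v_y = 0,
  so v ∝ (b, λ_1 - a) = (4, 3.5311) = u.
  ||u|| = √((4)² + (3.5311)²) = √(28.4689) ≈ 5.3356,
  v_1 = u/||u|| ≈ (0.7497, 0.6618) (||v_1|| = 1).

λ_1 = 10.5311,  λ_2 = 2.4689;  v_1 ≈ (0.7497, 0.6618)


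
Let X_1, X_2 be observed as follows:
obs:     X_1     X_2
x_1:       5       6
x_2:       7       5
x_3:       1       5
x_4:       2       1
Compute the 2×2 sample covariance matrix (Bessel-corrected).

Step 1 — column means:
  mean(X_1) = (5 + 7 + 1 + 2) / 4 = 15/4 = 3.75
  mean(X_2) = (6 + 5 + 5 + 1) / 4 = 17/4 = 4.25

Step 2 — sample covariance S[i,j] = (1/(n-1)) · Σ_k (x_{k,i} - mean_i) · (x_{k,j} - mean_j), with n-1 = 3.
  S[X_1,X_1] = ((1.25)·(1.25) + (3.25)·(3.25) + (-2.75)·(-2.75) + (-1.75)·(-1.75)) / 3 = 22.75/3 = 7.5833
  S[X_1,X_2] = ((1.25)·(1.75) + (3.25)·(0.75) + (-2.75)·(0.75) + (-1.75)·(-3.25)) / 3 = 8.25/3 = 2.75
  S[X_2,X_2] = ((1.75)·(1.75) + (0.75)·(0.75) + (0.75)·(0.75) + (-3.25)·(-3.25)) / 3 = 14.75/3 = 4.9167

S is symmetric (S[j,i] = S[i,j]). Assembling:

S = [[7.5833, 2.75],
 [2.75, 4.9167]]


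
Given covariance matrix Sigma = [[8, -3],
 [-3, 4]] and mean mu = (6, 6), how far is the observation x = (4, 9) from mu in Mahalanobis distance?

Step 1 — centre the observation: (x - mu) = (-2, 3).

Step 2 — invert Sigma. det(Sigma) = 8·4 - (-3)² = 23.
  Sigma^{-1} = (1/det) · [[d, -b], [-b, a]] = [[0.1739, 0.1304],
 [0.1304, 0.3478]].

Step 3 — form the quadratic (x - mu)^T · Sigma^{-1} · (x - mu):
  Sigma^{-1} · (x - mu) = (0.0435, 0.7826).
  (x - mu)^T · [Sigma^{-1} · (x - mu)] = (-2)·(0.0435) + (3)·(0.7826) = 2.2609.

Step 4 — take square root: d = √(2.2609) ≈ 1.5036.

d(x, mu) = √(2.2609) ≈ 1.5036


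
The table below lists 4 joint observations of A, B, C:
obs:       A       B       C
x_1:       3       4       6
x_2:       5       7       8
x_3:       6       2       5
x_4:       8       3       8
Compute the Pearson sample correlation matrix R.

Step 1 — column means:
  mean(A) = (3 + 5 + 6 + 8) / 4 = 22/4 = 5.5
  mean(B) = (4 + 7 + 2 + 3) / 4 = 16/4 = 4
  mean(C) = (6 + 8 + 5 + 8) / 4 = 27/4 = 6.75

Step 2 — sample variances and covariances s[i,j] = (1/(n-1)) · Σ_k (x_{k,i} - mean_i) · (x_{k,j} - mean_j), with n-1 = 3:
  s[A,A] = ((-2.5)·(-2.5) + (-0.5)·(-0.5) + (0.5)·(0.5) + (2.5)·(2.5)) / 3 = 13/3 = 4.3333
  s[A,B] = ((-2.5)·(0) + (-0.5)·(3) + (0.5)·(-2) + (2.5)·(-1)) / 3 = -5/3 = -1.6667
  s[A,C] = ((-2.5)·(-0.75) + (-0.5)·(1.25) + (0.5)·(-1.75) + (2.5)·(1.25)) / 3 = 3.5/3 = 1.1667
  s[B,B] = ((0)·(0) + (3)·(3) + (-2)·(-2) + (-1)·(-1)) / 3 = 14/3 = 4.6667
  s[B,C] = ((0)·(-0.75) + (3)·(1.25) + (-2)·(-1.75) + (-1)·(1.25)) / 3 = 6/3 = 2
  s[C,C] = ((-0.75)·(-0.75) + (1.25)·(1.25) + (-1.75)·(-1.75) + (1.25)·(1.25)) / 3 = 6.75/3 = 2.25
  Sample standard deviations s_i = √(s[i,i]):
  s(A) = √(4.3333) = 2.0817
  s(B) = √(4.6667) = 2.1602
  s(C) = √(2.25) = 1.5

Step 3 — r_{ij} = s_{ij} / (s_i · s_j):
  r[A,A] = 1 (diagonal).
  r[A,B] = -1.6667 / (2.0817 · 2.1602) = -1.6667 / 4.4969 = -0.3706
  r[A,C] = 1.1667 / (2.0817 · 1.5) = 1.1667 / 3.1225 = 0.3736
  r[B,B] = 1 (diagonal).
  r[B,C] = 2 / (2.1602 · 1.5) = 2 / 3.2404 = 0.6172
  r[C,C] = 1 (diagonal).

R is symmetric with unit diagonal. Assembling:

R = [[1, -0.3706, 0.3736],
 [-0.3706, 1, 0.6172],
 [0.3736, 0.6172, 1]]


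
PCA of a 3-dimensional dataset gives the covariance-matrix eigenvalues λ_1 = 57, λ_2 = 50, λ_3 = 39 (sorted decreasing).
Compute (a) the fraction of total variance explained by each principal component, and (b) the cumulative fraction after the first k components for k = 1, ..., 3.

Step 1 — total variance = trace(Sigma) = Σ λ_i = 57 + 50 + 39 = 146.

Step 2 — fraction explained by component i = λ_i / Σ λ:
  PC1: 57/146 = 0.3904
  PC2: 50/146 = 0.3425
  PC3: 39/146 = 0.2671

Step 3 — cumulative fraction after k components = (λ_1 + ... + λ_k) / Σ λ:
  k = 1: 57/146 = 0.3904
  k = 2: (57 + 50)/146 = 107/146 = 0.7329
  k = 3: (57 + 50 + 39)/146 = 146/146 = 1

Summary (fraction, with percent):

explained: PC1 0.3904 (39.04%), PC2 0.3425 (34.25%), PC3 0.2671 (26.71%);  cumulative: 0.3904, 0.7329, 1


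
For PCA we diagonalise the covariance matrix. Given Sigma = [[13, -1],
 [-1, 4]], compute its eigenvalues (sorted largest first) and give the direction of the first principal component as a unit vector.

Step 1 — characteristic polynomial of 2×2 Sigma:
  det(Sigma - λI) = λ² - trace · λ + det = 0.
  trace = 13 + 4 = 17, det = 13·4 - (-1)² = 51.
Step 2 — discriminant:
  Δ = trace² - 4·det = 289 - 204 = 85.
Step 3 — eigenvalues:
  λ = (trace ± √Δ)/2 = (17 ± 9.2195)/2,
  λ_1 = 13.1098,  λ_2 = 3.8902.

Step 4 — unit eigenvector for λ_1: solve (Sigma - λ_1 I)v = 0. First row:
  (13 - 13.1098)·v_x + (-1)·v_y = 0, i.e. (-0.1098)·v_x + (-1)·v_y = 0,
  so v ∝ (b, λ_1 - a) = (-1, 0.1098); multiply by -1 so the first entry is positive: u = (1, -0.1098).
  ||u|| = √((1)² + (-0.1098)²) = √(1.012) ≈ 1.006,
  v_1 = u/||u|| ≈ (0.994, -0.1091) (||v_1|| = 1).

λ_1 = 13.1098,  λ_2 = 3.8902;  v_1 ≈ (0.994, -0.1091)


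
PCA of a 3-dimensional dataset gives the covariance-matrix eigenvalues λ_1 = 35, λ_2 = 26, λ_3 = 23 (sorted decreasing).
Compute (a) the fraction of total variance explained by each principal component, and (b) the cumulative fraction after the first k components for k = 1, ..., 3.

Step 1 — total variance = trace(Sigma) = Σ λ_i = 35 + 26 + 23 = 84.

Step 2 — fraction explained by component i = λ_i / Σ λ:
  PC1: 35/84 = 0.4167
  PC2: 26/84 = 0.3095
  PC3: 23/84 = 0.2738

Step 3 — cumulative fraction after k components = (λ_1 + ... + λ_k) / Σ λ:
  k = 1: 35/84 = 0.4167
  k = 2: (35 + 26)/84 = 61/84 = 0.7262
  k = 3: (35 + 26 + 23)/84 = 84/84 = 1

Summary (fraction, with percent):

explained: PC1 0.4167 (41.67%), PC2 0.3095 (30.95%), PC3 0.2738 (27.38%);  cumulative: 0.4167, 0.7262, 1


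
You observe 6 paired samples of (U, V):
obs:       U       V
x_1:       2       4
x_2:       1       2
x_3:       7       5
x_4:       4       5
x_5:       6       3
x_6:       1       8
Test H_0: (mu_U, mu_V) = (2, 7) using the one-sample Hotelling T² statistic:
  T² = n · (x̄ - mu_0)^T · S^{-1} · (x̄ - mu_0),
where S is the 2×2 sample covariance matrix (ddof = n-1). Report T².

Step 1 — sample mean vector:
  mean(U) = (2 + 1 + 7 + 4 + 6 + 1) / 6 = 21/6 = 3.5
  mean(V) = (4 + 2 + 5 + 5 + 3 + 8) / 6 = 27/6 = 4.5
  x̄ = (3.5, 4.5),  deviation x̄ - mu_0 = (3.5, 4.5) - (2, 7) = (1.5, -2.5).

Step 2 — sample covariance matrix, S[i,j] = (1/(n-1)) · Σ_k (x_{k,i} - mean_i) · (x_{k,j} - mean_j), divisor n-1 = 5:
  S[U,U] = ((-1.5)·(-1.5) + (-2.5)·(-2.5) + (3.5)·(3.5) + (0.5)·(0.5) + (2.5)·(2.5) + (-2.5)·(-2.5)) / 5 = 33.5/5 = 6.7
  S[U,V] = ((-1.5)·(-0.5) + (-2.5)·(-2.5) + (3.5)·(0.5) + (0.5)·(0.5) + (2.5)·(-1.5) + (-2.5)·(3.5)) / 5 = -3.5/5 = -0.7
  S[V,V] = ((-0.5)·(-0.5) + (-2.5)·(-2.5) + (0.5)·(0.5) + (0.5)·(0.5) + (-1.5)·(-1.5) + (3.5)·(3.5)) / 5 = 21.5/5 = 4.3
  S = [[6.7, -0.7],
 [-0.7, 4.3]].

Step 3 — invert S. det(S) = 6.7·4.3 - (-0.7)² = 28.32.
  S^{-1} = (1/det) · [[d, -b], [-b, a]] = [[0.1518, 0.0247],
 [0.0247, 0.2366]].

Step 4 — quadratic form (x̄ - mu_0)^T · S^{-1} · (x̄ - mu_0):
  S^{-1} · (x̄ - mu_0) = (0.166, -0.5544),
  (x̄ - mu_0)^T · [...] = (1.5)·(0.166) + (-2.5)·(-0.5544) = 1.6349.

Step 5 — scale by n: T² = 6 · 1.6349 = 9.8093.

T² ≈ 9.8093


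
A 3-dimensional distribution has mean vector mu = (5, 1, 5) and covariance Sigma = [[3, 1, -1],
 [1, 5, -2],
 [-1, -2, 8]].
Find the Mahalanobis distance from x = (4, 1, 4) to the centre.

Step 1 — centre the observation: (x - mu) = (-1, 0, -1).

Step 2 — invert Sigma (cofactor / det for 3×3, or solve directly):
  Sigma^{-1} = [[0.3636, -0.0606, 0.0303],
 [-0.0606, 0.2323, 0.0505],
 [0.0303, 0.0505, 0.1414]].

Step 3 — form the quadratic (x - mu)^T · Sigma^{-1} · (x - mu):
  Sigma^{-1} · (x - mu) = (-0.3939, 0.0101, -0.1717).
  (x - mu)^T · [Sigma^{-1} · (x - mu)] = (-1)·(-0.3939) + (0)·(0.0101) + (-1)·(-0.1717) = 0.5657.

Step 4 — take square root: d = √(0.5657) ≈ 0.7521.

d(x, mu) = √(0.5657) ≈ 0.7521


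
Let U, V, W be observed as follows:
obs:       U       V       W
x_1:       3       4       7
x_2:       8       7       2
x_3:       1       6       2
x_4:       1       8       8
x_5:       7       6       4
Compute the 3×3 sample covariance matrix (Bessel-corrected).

Step 1 — column means:
  mean(U) = (3 + 8 + 1 + 1 + 7) / 5 = 20/5 = 4
  mean(V) = (4 + 7 + 6 + 8 + 6) / 5 = 31/5 = 6.2
  mean(W) = (7 + 2 + 2 + 8 + 4) / 5 = 23/5 = 4.6

Step 2 — sample covariance S[i,j] = (1/(n-1)) · Σ_k (x_{k,i} - mean_i) · (x_{k,j} - mean_j), with n-1 = 4.
  S[U,U] = ((-1)·(-1) + (4)·(4) + (-3)·(-3) + (-3)·(-3) + (3)·(3)) / 4 = 44/4 = 11
  S[U,V] = ((-1)·(-2.2) + (4)·(0.8) + (-3)·(-0.2) + (-3)·(1.8) + (3)·(-0.2)) / 4 = 0/4 = 0
  S[U,W] = ((-1)·(2.4) + (4)·(-2.6) + (-3)·(-2.6) + (-3)·(3.4) + (3)·(-0.6)) / 4 = -17/4 = -4.25
  S[V,V] = ((-2.2)·(-2.2) + (0.8)·(0.8) + (-0.2)·(-0.2) + (1.8)·(1.8) + (-0.2)·(-0.2)) / 4 = 8.8/4 = 2.2
  S[V,W] = ((-2.2)·(2.4) + (0.8)·(-2.6) + (-0.2)·(-2.6) + (1.8)·(3.4) + (-0.2)·(-0.6)) / 4 = -0.6/4 = -0.15
  S[W,W] = ((2.4)·(2.4) + (-2.6)·(-2.6) + (-2.6)·(-2.6) + (3.4)·(3.4) + (-0.6)·(-0.6)) / 4 = 31.2/4 = 7.8

S is symmetric (S[j,i] = S[i,j]). Assembling:

S = [[11, 0, -4.25],
 [0, 2.2, -0.15],
 [-4.25, -0.15, 7.8]]


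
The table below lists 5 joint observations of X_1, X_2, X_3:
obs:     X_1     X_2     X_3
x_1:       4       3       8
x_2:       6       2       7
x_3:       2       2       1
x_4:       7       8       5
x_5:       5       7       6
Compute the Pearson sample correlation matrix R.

Step 1 — column means:
  mean(X_1) = (4 + 6 + 2 + 7 + 5) / 5 = 24/5 = 4.8
  mean(X_2) = (3 + 2 + 2 + 8 + 7) / 5 = 22/5 = 4.4
  mean(X_3) = (8 + 7 + 1 + 5 + 6) / 5 = 27/5 = 5.4

Step 2 — sample variances and covariances s[i,j] = (1/(n-1)) · Σ_k (x_{k,i} - mean_i) · (x_{k,j} - mean_j), with n-1 = 4:
  s[X_1,X_1] = ((-0.8)·(-0.8) + (1.2)·(1.2) + (-2.8)·(-2.8) + (2.2)·(2.2) + (0.2)·(0.2)) / 4 = 14.8/4 = 3.7
  s[X_1,X_2] = ((-0.8)·(-1.4) + (1.2)·(-2.4) + (-2.8)·(-2.4) + (2.2)·(3.6) + (0.2)·(2.6)) / 4 = 13.4/4 = 3.35
  s[X_1,X_3] = ((-0.8)·(2.6) + (1.2)·(1.6) + (-2.8)·(-4.4) + (2.2)·(-0.4) + (0.2)·(0.6)) / 4 = 11.4/4 = 2.85
  s[X_2,X_2] = ((-1.4)·(-1.4) + (-2.4)·(-2.4) + (-2.4)·(-2.4) + (3.6)·(3.6) + (2.6)·(2.6)) / 4 = 33.2/4 = 8.3
  s[X_2,X_3] = ((-1.4)·(2.6) + (-2.4)·(1.6) + (-2.4)·(-4.4) + (3.6)·(-0.4) + (2.6)·(0.6)) / 4 = 3.2/4 = 0.8
  s[X_3,X_3] = ((2.6)·(2.6) + (1.6)·(1.6) + (-4.4)·(-4.4) + (-0.4)·(-0.4) + (0.6)·(0.6)) / 4 = 29.2/4 = 7.3
  Sample standard deviations s_i = √(s[i,i]):
  s(X_1) = √(3.7) = 1.9235
  s(X_2) = √(8.3) = 2.881
  s(X_3) = √(7.3) = 2.7019

Step 3 — r_{ij} = s_{ij} / (s_i · s_j):
  r[X_1,X_1] = 1 (diagonal).
  r[X_1,X_2] = 3.35 / (1.9235 · 2.881) = 3.35 / 5.5417 = 0.6045
  r[X_1,X_3] = 2.85 / (1.9235 · 2.7019) = 2.85 / 5.1971 = 0.5484
  r[X_2,X_2] = 1 (diagonal).
  r[X_2,X_3] = 0.8 / (2.881 · 2.7019) = 0.8 / 7.784 = 0.1028
  r[X_3,X_3] = 1 (diagonal).

R is symmetric with unit diagonal. Assembling:

R = [[1, 0.6045, 0.5484],
 [0.6045, 1, 0.1028],
 [0.5484, 0.1028, 1]]


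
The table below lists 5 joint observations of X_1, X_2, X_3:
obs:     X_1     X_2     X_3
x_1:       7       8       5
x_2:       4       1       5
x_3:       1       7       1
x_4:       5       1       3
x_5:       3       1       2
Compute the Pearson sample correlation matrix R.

Step 1 — column means:
  mean(X_1) = (7 + 4 + 1 + 5 + 3) / 5 = 20/5 = 4
  mean(X_2) = (8 + 1 + 7 + 1 + 1) / 5 = 18/5 = 3.6
  mean(X_3) = (5 + 5 + 1 + 3 + 2) / 5 = 16/5 = 3.2

Step 2 — sample variances and covariances s[i,j] = (1/(n-1)) · Σ_k (x_{k,i} - mean_i) · (x_{k,j} - mean_j), with n-1 = 4:
  s[X_1,X_1] = ((3)·(3) + (0)·(0) + (-3)·(-3) + (1)·(1) + (-1)·(-1)) / 4 = 20/4 = 5
  s[X_1,X_2] = ((3)·(4.4) + (0)·(-2.6) + (-3)·(3.4) + (1)·(-2.6) + (-1)·(-2.6)) / 4 = 3/4 = 0.75
  s[X_1,X_3] = ((3)·(1.8) + (0)·(1.8) + (-3)·(-2.2) + (1)·(-0.2) + (-1)·(-1.2)) / 4 = 13/4 = 3.25
  s[X_2,X_2] = ((4.4)·(4.4) + (-2.6)·(-2.6) + (3.4)·(3.4) + (-2.6)·(-2.6) + (-2.6)·(-2.6)) / 4 = 51.2/4 = 12.8
  s[X_2,X_3] = ((4.4)·(1.8) + (-2.6)·(1.8) + (3.4)·(-2.2) + (-2.6)·(-0.2) + (-2.6)·(-1.2)) / 4 = -0.6/4 = -0.15
  s[X_3,X_3] = ((1.8)·(1.8) + (1.8)·(1.8) + (-2.2)·(-2.2) + (-0.2)·(-0.2) + (-1.2)·(-1.2)) / 4 = 12.8/4 = 3.2
  Sample standard deviations s_i = √(s[i,i]):
  s(X_1) = √(5) = 2.2361
  s(X_2) = √(12.8) = 3.5777
  s(X_3) = √(3.2) = 1.7889

Step 3 — r_{ij} = s_{ij} / (s_i · s_j):
  r[X_1,X_1] = 1 (diagonal).
  r[X_1,X_2] = 0.75 / (2.2361 · 3.5777) = 0.75 / 8 = 0.0938
  r[X_1,X_3] = 3.25 / (2.2361 · 1.7889) = 3.25 / 4 = 0.8125
  r[X_2,X_2] = 1 (diagonal).
  r[X_2,X_3] = -0.15 / (3.5777 · 1.7889) = -0.15 / 6.4 = -0.0234
  r[X_3,X_3] = 1 (diagonal).

R is symmetric with unit diagonal. Assembling:

R = [[1, 0.0938, 0.8125],
 [0.0938, 1, -0.0234],
 [0.8125, -0.0234, 1]]


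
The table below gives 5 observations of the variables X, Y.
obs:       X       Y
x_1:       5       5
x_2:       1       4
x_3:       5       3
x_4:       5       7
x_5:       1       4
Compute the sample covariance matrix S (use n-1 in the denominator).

Step 1 — column means:
  mean(X) = (5 + 1 + 5 + 5 + 1) / 5 = 17/5 = 3.4
  mean(Y) = (5 + 4 + 3 + 7 + 4) / 5 = 23/5 = 4.6

Step 2 — sample covariance S[i,j] = (1/(n-1)) · Σ_k (x_{k,i} - mean_i) · (x_{k,j} - mean_j), with n-1 = 4.
  S[X,X] = ((1.6)·(1.6) + (-2.4)·(-2.4) + (1.6)·(1.6) + (1.6)·(1.6) + (-2.4)·(-2.4)) / 4 = 19.2/4 = 4.8
  S[X,Y] = ((1.6)·(0.4) + (-2.4)·(-0.6) + (1.6)·(-1.6) + (1.6)·(2.4) + (-2.4)·(-0.6)) / 4 = 4.8/4 = 1.2
  S[Y,Y] = ((0.4)·(0.4) + (-0.6)·(-0.6) + (-1.6)·(-1.6) + (2.4)·(2.4) + (-0.6)·(-0.6)) / 4 = 9.2/4 = 2.3

S is symmetric (S[j,i] = S[i,j]). Assembling:

S = [[4.8, 1.2],
 [1.2, 2.3]]


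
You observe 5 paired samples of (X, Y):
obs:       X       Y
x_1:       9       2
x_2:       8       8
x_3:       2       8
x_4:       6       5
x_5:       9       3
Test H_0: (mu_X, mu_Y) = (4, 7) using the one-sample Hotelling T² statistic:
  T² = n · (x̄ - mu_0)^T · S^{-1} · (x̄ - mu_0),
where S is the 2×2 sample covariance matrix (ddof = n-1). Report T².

Step 1 — sample mean vector:
  mean(X) = (9 + 8 + 2 + 6 + 9) / 5 = 34/5 = 6.8
  mean(Y) = (2 + 8 + 8 + 5 + 3) / 5 = 26/5 = 5.2
  x̄ = (6.8, 5.2),  deviation x̄ - mu_0 = (6.8, 5.2) - (4, 7) = (2.8, -1.8).

Step 2 — sample covariance matrix, S[i,j] = (1/(n-1)) · Σ_k (x_{k,i} - mean_i) · (x_{k,j} - mean_j), divisor n-1 = 4:
  S[X,X] = ((2.2)·(2.2) + (1.2)·(1.2) + (-4.8)·(-4.8) + (-0.8)·(-0.8) + (2.2)·(2.2)) / 4 = 34.8/4 = 8.7
  S[X,Y] = ((2.2)·(-3.2) + (1.2)·(2.8) + (-4.8)·(2.8) + (-0.8)·(-0.2) + (2.2)·(-2.2)) / 4 = -21.8/4 = -5.45
  S[Y,Y] = ((-3.2)·(-3.2) + (2.8)·(2.8) + (2.8)·(2.8) + (-0.2)·(-0.2) + (-2.2)·(-2.2)) / 4 = 30.8/4 = 7.7
  S = [[8.7, -5.45],
 [-5.45, 7.7]].

Step 3 — invert S. det(S) = 8.7·7.7 - (-5.45)² = 37.2875.
  S^{-1} = (1/det) · [[d, -b], [-b, a]] = [[0.2065, 0.1462],
 [0.1462, 0.2333]].

Step 4 — quadratic form (x̄ - mu_0)^T · S^{-1} · (x̄ - mu_0):
  S^{-1} · (x̄ - mu_0) = (0.3151, -0.0107),
  (x̄ - mu_0)^T · [...] = (2.8)·(0.3151) + (-1.8)·(-0.0107) = 0.9016.

Step 5 — scale by n: T² = 5 · 0.9016 = 4.5082.

T² ≈ 4.5082


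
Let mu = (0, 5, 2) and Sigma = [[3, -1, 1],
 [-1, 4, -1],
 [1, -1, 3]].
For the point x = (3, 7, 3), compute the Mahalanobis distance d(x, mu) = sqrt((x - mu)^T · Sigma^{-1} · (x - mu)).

Step 1 — centre the observation: (x - mu) = (3, 2, 1).

Step 2 — invert Sigma (cofactor / det for 3×3, or solve directly):
  Sigma^{-1} = [[0.3929, 0.0714, -0.1071],
 [0.0714, 0.2857, 0.0714],
 [-0.1071, 0.0714, 0.3929]].

Step 3 — form the quadratic (x - mu)^T · Sigma^{-1} · (x - mu):
  Sigma^{-1} · (x - mu) = (1.2143, 0.8571, 0.2143).
  (x - mu)^T · [Sigma^{-1} · (x - mu)] = (3)·(1.2143) + (2)·(0.8571) + (1)·(0.2143) = 5.5714.

Step 4 — take square root: d = √(5.5714) ≈ 2.3604.

d(x, mu) = √(5.5714) ≈ 2.3604


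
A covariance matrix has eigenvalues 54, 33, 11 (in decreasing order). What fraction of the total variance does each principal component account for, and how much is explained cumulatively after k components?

Step 1 — total variance = trace(Sigma) = Σ λ_i = 54 + 33 + 11 = 98.

Step 2 — fraction explained by component i = λ_i / Σ λ:
  PC1: 54/98 = 0.551
  PC2: 33/98 = 0.3367
  PC3: 11/98 = 0.1122

Step 3 — cumulative fraction after k components = (λ_1 + ... + λ_k) / Σ λ:
  k = 1: 54/98 = 0.551
  k = 2: (54 + 33)/98 = 87/98 = 0.8878
  k = 3: (54 + 33 + 11)/98 = 98/98 = 1

Summary (fraction, with percent):

explained: PC1 0.551 (55.1%), PC2 0.3367 (33.67%), PC3 0.1122 (11.22%);  cumulative: 0.551, 0.8878, 1


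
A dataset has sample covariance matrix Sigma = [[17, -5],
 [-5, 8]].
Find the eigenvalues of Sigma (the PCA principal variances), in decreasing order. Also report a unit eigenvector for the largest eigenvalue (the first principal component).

Step 1 — characteristic polynomial of 2×2 Sigma:
  det(Sigma - λI) = λ² - trace · λ + det = 0.
  trace = 17 + 8 = 25, det = 17·8 - (-5)² = 111.
Step 2 — discriminant:
  Δ = trace² - 4·det = 625 - 444 = 181.
Step 3 — eigenvalues:
  λ = (trace ± √Δ)/2 = (25 ± 13.4536)/2,
  λ_1 = 19.2268,  λ_2 = 5.7732.

Step 4 — unit eigenvector for λ_1: solve (Sigma - λ_1 I)v = 0. First row:
  (17 - 19.2268)·v_x + (-5)·v_y = 0, i.e. (-2.2268)·v_x + (-5)·v_y = 0,
  so v ∝ (b, λ_1 - a) = (-5, 2.2268); multiply by -1 so the first entry is positive: u = (5, -2.2268).
  ||u|| = √((5)² + (-2.2268)²) = √(29.9587) ≈ 5.4735,
  v_1 = u/||u|| ≈ (0.9135, -0.4068) (||v_1|| = 1).

λ_1 = 19.2268,  λ_2 = 5.7732;  v_1 ≈ (0.9135, -0.4068)


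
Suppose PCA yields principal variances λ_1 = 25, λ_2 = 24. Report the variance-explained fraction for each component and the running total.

Step 1 — total variance = trace(Sigma) = Σ λ_i = 25 + 24 = 49.

Step 2 — fraction explained by component i = λ_i / Σ λ:
  PC1: 25/49 = 0.5102
  PC2: 24/49 = 0.4898

Step 3 — cumulative fraction after k components = (λ_1 + ... + λ_k) / Σ λ:
  k = 1: 25/49 = 0.5102
  k = 2: (25 + 24)/49 = 49/49 = 1

Summary (fraction, with percent):

explained: PC1 0.5102 (51.02%), PC2 0.4898 (48.98%);  cumulative: 0.5102, 1


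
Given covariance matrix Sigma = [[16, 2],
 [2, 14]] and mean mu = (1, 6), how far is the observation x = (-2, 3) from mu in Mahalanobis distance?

Step 1 — centre the observation: (x - mu) = (-3, -3).

Step 2 — invert Sigma. det(Sigma) = 16·14 - (2)² = 220.
  Sigma^{-1} = (1/det) · [[d, -b], [-b, a]] = [[0.0636, -0.0091],
 [-0.0091, 0.0727]].

Step 3 — form the quadratic (x - mu)^T · Sigma^{-1} · (x - mu):
  Sigma^{-1} · (x - mu) = (-0.1636, -0.1909).
  (x - mu)^T · [Sigma^{-1} · (x - mu)] = (-3)·(-0.1636) + (-3)·(-0.1909) = 1.0636.

Step 4 — take square root: d = √(1.0636) ≈ 1.0313.

d(x, mu) = √(1.0636) ≈ 1.0313


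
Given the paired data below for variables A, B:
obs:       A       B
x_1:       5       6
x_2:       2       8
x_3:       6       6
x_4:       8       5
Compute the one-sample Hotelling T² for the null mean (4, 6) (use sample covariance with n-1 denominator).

Step 1 — sample mean vector:
  mean(A) = (5 + 2 + 6 + 8) / 4 = 21/4 = 5.25
  mean(B) = (6 + 8 + 6 + 5) / 4 = 25/4 = 6.25
  x̄ = (5.25, 6.25),  deviation x̄ - mu_0 = (5.25, 6.25) - (4, 6) = (1.25, 0.25).

Step 2 — sample covariance matrix, S[i,j] = (1/(n-1)) · Σ_k (x_{k,i} - mean_i) · (x_{k,j} - mean_j), divisor n-1 = 3:
  S[A,A] = ((-0.25)·(-0.25) + (-3.25)·(-3.25) + (0.75)·(0.75) + (2.75)·(2.75)) / 3 = 18.75/3 = 6.25
  S[A,B] = ((-0.25)·(-0.25) + (-3.25)·(1.75) + (0.75)·(-0.25) + (2.75)·(-1.25)) / 3 = -9.25/3 = -3.0833
  S[B,B] = ((-0.25)·(-0.25) + (1.75)·(1.75) + (-0.25)·(-0.25) + (-1.25)·(-1.25)) / 3 = 4.75/3 = 1.5833
  S = [[6.25, -3.0833],
 [-3.0833, 1.5833]].

Step 3 — invert S. det(S) = 6.25·1.5833 - (-3.0833)² = 0.3889.
  S^{-1} = (1/det) · [[d, -b], [-b, a]] = [[4.0714, 7.9286],
 [7.9286, 16.0714]].

Step 4 — quadratic form (x̄ - mu_0)^T · S^{-1} · (x̄ - mu_0):
  S^{-1} · (x̄ - mu_0) = (7.0714, 13.9286),
  (x̄ - mu_0)^T · [...] = (1.25)·(7.0714) + (0.25)·(13.9286) = 12.3214.

Step 5 — scale by n: T² = 4 · 12.3214 = 49.2857.

T² ≈ 49.2857
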